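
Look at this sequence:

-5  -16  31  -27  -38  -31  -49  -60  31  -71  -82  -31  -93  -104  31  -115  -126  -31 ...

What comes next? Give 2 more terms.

-137, -148

The slot pattern repeats as AAB (period 3), so there are 2 interleaved tracks.
Track A is -5, -16, -27, -38, -49, -60, -71, -82, -93, -104, -115, -126, which is linear: a_n = 6 − 11·n.
Track B is 31, -31, 31, -31, 31, -31, which is the oscillation 31·(−1)^(n+1).
The 19th slot belongs to track A; its 13th term is -137.
Position 20 falls in track A as its term 14, giving -148.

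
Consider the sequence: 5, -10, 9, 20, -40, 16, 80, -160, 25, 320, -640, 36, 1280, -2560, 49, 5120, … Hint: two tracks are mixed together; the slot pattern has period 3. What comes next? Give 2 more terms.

-10240, 64

Reading positions in blocks of 3 reveals the pattern AAB — 2 tracks woven together.
Subsequence A = 5, -10, 20, -40, 80, -160, 320, -640, 1280, -2560, 5120: geometric with ratio -2.
Subsequence B = 9, 16, 25, 36, 49: the squares 3², 4², 5², ….
Position 17 falls in subsequence A as its term 12, giving -10240.
Term 18 comes from subsequence B (its 6th entry): 64.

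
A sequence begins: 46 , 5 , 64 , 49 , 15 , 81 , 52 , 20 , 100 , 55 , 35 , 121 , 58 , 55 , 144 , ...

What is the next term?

The terms cycle through 3 interleaved subsequences.
Stream A: 46, 49, 52, 55, 58 (adding 3 each time).
Stream B: 5, 15, 20, 35, 55 (each term equals the sum of the previous two).
Stream C: 64, 81, 100, 121, 144 (the squares 8², 9², 10², …).
The 16th slot belongs to stream A; its 6th term is 61.

61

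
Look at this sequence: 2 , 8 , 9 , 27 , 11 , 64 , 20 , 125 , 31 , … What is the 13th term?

82

Positions 1, 3, 5, … form one subsequence and positions 2, 4, 6, … form another.
Track A = 2, 9, 11, 20, 31: Fibonacci-style (each term is the sum of the two before it).
Track B = 8, 27, 64, 125: consecutive cubes n³ from n = 2.
The 13th slot belongs to track A; its 7th term is 82.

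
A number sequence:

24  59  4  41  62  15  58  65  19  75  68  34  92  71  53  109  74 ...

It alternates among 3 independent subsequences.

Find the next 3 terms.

87, 126, 77

Split by position mod 3: positions 1, 4, 7, … form one track, and each other residue class forms its own.
Track A: 24, 41, 58, 75, 92, 109. Arithmetic with common difference +17.
Track B: 59, 62, 65, 68, 71, 74. Arithmetic, step +3.
Track C: 4, 15, 19, 34, 53. Fibonacci-style (each term is the sum of the two before it).
Position 18 falls in track C as its term 6, giving 87.
The 19th slot belongs to track A; its 7th term is 126.
Position 20 → track B, term 7 = 77.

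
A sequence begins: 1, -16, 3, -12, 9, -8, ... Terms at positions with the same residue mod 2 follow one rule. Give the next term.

27

Odd-indexed and even-indexed terms follow separate rules.
Track A: 1, 3, 9 — powers of 3.
Track B: -16, -12, -8 — linear: a_n = -20 + 4·n.
The 7th slot belongs to track A; its 4th term is 27.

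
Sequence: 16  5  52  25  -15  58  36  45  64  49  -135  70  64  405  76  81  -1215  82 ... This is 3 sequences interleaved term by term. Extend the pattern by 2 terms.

Split by position mod 3: positions 1, 4, 7, … form one track, and each other residue class forms its own.
Track A is 16, 25, 36, 49, 64, 81, which is the squares 4², 5², 6², ….
Track B is 5, -15, 45, -135, 405, -1215, which is geometric, ×-3 each step.
Track C is 52, 58, 64, 70, 76, 82, which is arithmetic, step +6.
The 19th slot belongs to track A; its 7th term is 100.
Position 20 → track B, term 7 = 3645.

100, 3645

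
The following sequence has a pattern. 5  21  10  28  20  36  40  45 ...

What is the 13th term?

320

Odd-indexed and even-indexed terms follow separate rules.
Track A: 5, 10, 20, 40 — geometric, ×2 each step.
Track B: 21, 28, 36, 45 — triangular numbers n(n+1)/2 for n = 6, 7, ….
Term 13 comes from track A (its 7th entry): 320.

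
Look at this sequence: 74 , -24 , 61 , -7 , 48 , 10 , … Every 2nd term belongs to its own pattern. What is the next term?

Odd-indexed and even-indexed terms follow separate rules.
Track A: 74, 61, 48 — subtracting 13 each time.
Track B: -24, -7, 10 — arithmetic, step +17.
Term 7 comes from track A (its 4th entry): 35.

35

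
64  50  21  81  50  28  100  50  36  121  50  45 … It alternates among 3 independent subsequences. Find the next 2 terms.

144, 50

Taking every 3rd term gives 3 separate tracks.
Track A is 64, 81, 100, 121, which is consecutive squares n² from n = 8.
Track B is 50, 50, 50, 50, which is constant 50.
Track C is 21, 28, 36, 45, which is triangular numbers starting at T_6.
Position 13 falls in track A as its term 5, giving 144.
The 14th slot belongs to track B; its 5th term is 50.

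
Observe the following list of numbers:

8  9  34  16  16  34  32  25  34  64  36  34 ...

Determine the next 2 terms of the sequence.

128, 49

Read the sequence 3 terms at a time; column i is its own pattern.
Subsequence A: 8, 16, 32, 64 (powers of 2).
Subsequence B: 9, 16, 25, 36 (perfect squares starting at 3²).
Subsequence C: 34, 34, 34, 34 (the constant sequence 34).
Position 13 falls in subsequence A as its term 5, giving 128.
Position 14 → subsequence B, term 5 = 49.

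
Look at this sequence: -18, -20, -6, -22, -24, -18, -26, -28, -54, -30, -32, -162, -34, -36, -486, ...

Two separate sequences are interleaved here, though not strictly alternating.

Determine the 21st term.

-4374

Positions follow the repeating pattern AAB; grouping by letter gives 2 tracks.
Track A = -18, -20, -22, -24, -26, -28, -30, -32, -34, -36: arithmetic with common difference −2.
Track B = -6, -18, -54, -162, -486: geometric, ×3 each step.
The 21st slot belongs to track B; its 7th term is -4374.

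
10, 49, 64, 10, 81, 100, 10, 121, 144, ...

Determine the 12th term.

196

Positions follow the repeating pattern ABB; grouping by letter gives 2 tracks.
Subsequence A = 10, 10, 10: always 10.
Subsequence B = 49, 64, 81, 100, 121, 144: the squares 7², 8², 9², ….
Term 12 comes from subsequence B (its 8th entry): 196.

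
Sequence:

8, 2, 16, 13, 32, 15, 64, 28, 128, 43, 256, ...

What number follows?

The terms cycle through 2 interleaved subsequences.
Track A is 8, 16, 32, 64, 128, 256, which is powers 2^3, 2^4, 2^5, ….
Track B is 2, 13, 15, 28, 43, which is Fibonacci-style (each term is the sum of the two before it).
Position 12 → track B, term 6 = 71.

71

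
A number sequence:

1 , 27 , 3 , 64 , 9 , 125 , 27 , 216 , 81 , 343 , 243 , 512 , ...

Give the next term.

729

The terms cycle through 2 interleaved subsequences.
Track A is 1, 3, 9, 27, 81, 243, which is powers 3^0, 3^1, 3^2, ….
Track B is 27, 64, 125, 216, 343, 512, which is the cubes 3³, 4³, 5³, ….
The 13th slot belongs to track A; its 7th term is 729.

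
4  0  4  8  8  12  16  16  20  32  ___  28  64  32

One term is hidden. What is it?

24

Positions follow the repeating pattern ABB; grouping by letter gives 2 tracks.
Track A = 4, 8, 16, 32, 64: successive powers of 2.
Track B = 0, 4, 8, 12, 16, 20, ?, 28, 32: linear: a_n = -4 + 4·n.
Filling track B at index 7 by its rule yields 24.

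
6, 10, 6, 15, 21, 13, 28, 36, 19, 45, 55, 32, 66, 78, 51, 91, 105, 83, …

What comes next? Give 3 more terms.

120, 136, 134

The slot pattern repeats as AAB (period 3), so there are 2 interleaved tracks.
Subsequence A is 6, 10, 15, 21, 28, 36, 45, 55, 66, 78, 91, 105, which is triangular numbers n(n+1)/2 for n = 3, 4, ….
Subsequence B is 6, 13, 19, 32, 51, 83, which is each term equals the sum of the previous two.
Position 19 → subsequence A, term 13 = 120.
Position 20 → subsequence A, term 14 = 136.
Position 21 falls in subsequence B as its term 7, giving 134.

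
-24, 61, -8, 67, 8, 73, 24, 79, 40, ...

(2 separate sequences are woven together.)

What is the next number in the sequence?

85

Odd-indexed and even-indexed terms follow separate rules.
Subsequence A: -24, -8, 8, 24, 40 — linear: a_n = -40 + 16·n.
Subsequence B: 61, 67, 73, 79 — adding 6 each time.
The 10th slot belongs to subsequence B; its 5th term is 85.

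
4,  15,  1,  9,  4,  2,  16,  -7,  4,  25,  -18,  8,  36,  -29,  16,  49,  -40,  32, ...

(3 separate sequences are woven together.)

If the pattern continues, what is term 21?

64

Read the sequence 3 terms at a time; column i is its own pattern.
Track A: 4, 9, 16, 25, 36, 49 (consecutive squares n² from n = 2).
Track B: 15, 4, -7, -18, -29, -40 (arithmetic with common difference −11).
Track C: 1, 2, 4, 8, 16, 32 (successive powers of 2).
Term 21 comes from track C (its 7th entry): 64.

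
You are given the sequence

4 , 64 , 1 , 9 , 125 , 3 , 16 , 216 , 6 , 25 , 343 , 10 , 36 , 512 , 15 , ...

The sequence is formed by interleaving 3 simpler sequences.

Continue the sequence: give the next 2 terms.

Split by position mod 3 into 3 tracks.
Track A is 4, 9, 16, 25, 36, which is perfect squares starting at 2².
Track B is 64, 125, 216, 343, 512, which is the cubes 4³, 5³, 6³, ….
Track C is 1, 3, 6, 10, 15, which is the triangular numbers T_1, T_2, ….
Term 16 comes from track A (its 6th entry): 49.
Term 17 comes from track B (its 6th entry): 729.

49, 729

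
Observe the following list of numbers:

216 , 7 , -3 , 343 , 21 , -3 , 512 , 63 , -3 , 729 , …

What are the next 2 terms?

The terms cycle through 3 interleaved subsequences.
Stream A: 216, 343, 512, 729. Consecutive cubes n³ from n = 6.
Stream B: 7, 21, 63. Multiplying by 3 each time.
Stream C: -3, -3, -3. Constant -3.
Position 11 → stream B, term 4 = 189.
Position 12 → stream C, term 4 = -3.

189, -3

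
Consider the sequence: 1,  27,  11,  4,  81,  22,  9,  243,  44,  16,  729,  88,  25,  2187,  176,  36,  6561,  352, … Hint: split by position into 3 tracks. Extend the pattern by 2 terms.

The terms cycle through 3 interleaved subsequences.
Track A = 1, 4, 9, 16, 25, 36: consecutive squares n² from n = 1.
Track B = 27, 81, 243, 729, 2187, 6561: successive powers of 3.
Track C = 11, 22, 44, 88, 176, 352: geometric, ×2 each step.
Position 19 → track A, term 7 = 49.
Position 20 → track B, term 7 = 19683.

49, 19683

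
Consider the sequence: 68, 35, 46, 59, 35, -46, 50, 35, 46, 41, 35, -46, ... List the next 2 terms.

32, 35

Split by position mod 3 into 3 tracks.
Stream A: 68, 59, 50, 41. Arithmetic with common difference −9.
Stream B: 35, 35, 35, 35. The constant sequence 35.
Stream C: 46, -46, 46, -46. Oscillating between 46 and -46.
Position 13 → stream A, term 5 = 32.
Term 14 comes from stream B (its 5th entry): 35.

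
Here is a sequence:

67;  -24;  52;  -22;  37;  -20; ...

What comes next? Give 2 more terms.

22, -18

Split by position mod 2 into 2 tracks.
Stream A: 67, 52, 37 — subtracting 15 each time.
Stream B: -24, -22, -20 — arithmetic, step +2.
Term 7 comes from stream A (its 4th entry): 22.
Position 8 → stream B, term 4 = -18.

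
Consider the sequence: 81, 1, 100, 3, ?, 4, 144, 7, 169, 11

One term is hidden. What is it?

121

Taking every 2nd term gives 2 separate tracks.
Stream A is 81, 100, ?, 144, 169, which is consecutive squares n² from n = 9.
Stream B is 1, 3, 4, 7, 11, which is a Fibonacci-like recurrence a_n = a_{n-1} + a_{n-2}.
Stream A's pattern makes the blank 121.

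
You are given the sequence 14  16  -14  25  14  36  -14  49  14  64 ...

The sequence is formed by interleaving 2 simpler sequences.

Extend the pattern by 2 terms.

Taking every 2nd term gives 2 separate tracks.
Track A is 14, -14, 14, -14, 14, which is the oscillation 14·(−1)^(n+1).
Track B is 16, 25, 36, 49, 64, which is perfect squares starting at 4².
Position 11 falls in track A as its term 6, giving -14.
Term 12 comes from track B (its 6th entry): 81.

-14, 81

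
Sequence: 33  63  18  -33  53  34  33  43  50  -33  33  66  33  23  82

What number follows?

Split by position mod 3 into 3 tracks.
Stream A: 33, -33, 33, -33, 33 (alternating ±33).
Stream B: 63, 53, 43, 33, 23 (arithmetic, step −10).
Stream C: 18, 34, 50, 66, 82 (arithmetic, step +16).
Position 16 → stream A, term 6 = -33.

-33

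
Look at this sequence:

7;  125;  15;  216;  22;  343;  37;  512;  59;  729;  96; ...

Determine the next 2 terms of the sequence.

Taking every 2nd term gives 2 separate tracks.
Stream A is 7, 15, 22, 37, 59, 96, which is Fibonacci-style (each term is the sum of the two before it).
Stream B is 125, 216, 343, 512, 729, which is consecutive cubes n³ from n = 5.
Position 12 falls in stream B as its term 6, giving 1000.
The 13th slot belongs to stream A; its 7th term is 155.

1000, 155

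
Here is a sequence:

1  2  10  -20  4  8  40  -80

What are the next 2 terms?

Reading positions in blocks of 4 reveals the pattern AABB — 2 tracks woven together.
Track A: 1, 2, 4, 8 (powers 2^0, 2^1, 2^2, …).
Track B: 10, -20, 40, -80 (geometric with ratio -2).
Term 9 comes from track A (its 5th entry): 16.
Position 10 → track A, term 6 = 32.

16, 32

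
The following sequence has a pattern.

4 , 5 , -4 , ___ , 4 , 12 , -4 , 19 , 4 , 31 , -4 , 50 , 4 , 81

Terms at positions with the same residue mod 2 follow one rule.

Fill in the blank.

Taking every 2nd term gives 2 separate tracks.
Track A: 4, -4, 4, -4, 4, -4, 4 (alternating ±4).
Track B: 5, ?, 12, 19, 31, 50, 81 (Fibonacci-style (each term is the sum of the two before it)).
Track B's pattern makes the blank 7.

7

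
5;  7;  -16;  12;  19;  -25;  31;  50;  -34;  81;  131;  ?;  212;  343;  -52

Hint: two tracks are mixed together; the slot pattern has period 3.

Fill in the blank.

Positions follow the repeating pattern AAB; grouping by letter gives 2 tracks.
Subsequence A: 5, 7, 12, 19, 31, 50, 81, 131, 212, 343 — a Fibonacci-like recurrence a_n = a_{n-1} + a_{n-2}.
Subsequence B: -16, -25, -34, ?, -52 — linear: a_n = -7 − 9·n.
Subsequence B's pattern makes the blank -43.

-43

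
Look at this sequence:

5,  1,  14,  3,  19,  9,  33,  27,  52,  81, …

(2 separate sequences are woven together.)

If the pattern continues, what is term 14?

The terms cycle through 2 interleaved subsequences.
Track A: 5, 14, 19, 33, 52 — a Fibonacci-like recurrence a_n = a_{n-1} + a_{n-2}.
Track B: 1, 3, 9, 27, 81 — powers of 3.
The 14th slot belongs to track B; its 7th term is 729.

729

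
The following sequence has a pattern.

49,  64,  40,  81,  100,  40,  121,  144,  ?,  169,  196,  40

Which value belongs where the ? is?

The slot pattern repeats as AAB (period 3), so there are 2 interleaved tracks.
Stream A is 49, 64, 81, 100, 121, 144, 169, 196, which is consecutive squares n² from n = 7.
Stream B is 40, 40, ?, 40, which is the constant sequence 40.
So the missing entry in stream B is 40.

40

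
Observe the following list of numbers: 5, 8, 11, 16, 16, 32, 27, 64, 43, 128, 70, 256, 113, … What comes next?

512

Taking every 2nd term gives 2 separate tracks.
Stream A is 5, 11, 16, 27, 43, 70, 113, which is each term equals the sum of the previous two.
Stream B is 8, 16, 32, 64, 128, 256, which is powers 2^3, 2^4, 2^5, ….
Position 14 falls in stream B as its term 7, giving 512.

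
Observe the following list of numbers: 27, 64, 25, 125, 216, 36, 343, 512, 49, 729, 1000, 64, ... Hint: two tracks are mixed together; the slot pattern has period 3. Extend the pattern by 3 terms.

The slot pattern repeats as AAB (period 3), so there are 2 interleaved tracks.
Subsequence A: 27, 64, 125, 216, 343, 512, 729, 1000 — consecutive cubes n³ from n = 3.
Subsequence B: 25, 36, 49, 64 — the squares 5², 6², 7², ….
Position 13 falls in subsequence A as its term 9, giving 1331.
Position 14 falls in subsequence A as its term 10, giving 1728.
The 15th slot belongs to subsequence B; its 5th term is 81.

1331, 1728, 81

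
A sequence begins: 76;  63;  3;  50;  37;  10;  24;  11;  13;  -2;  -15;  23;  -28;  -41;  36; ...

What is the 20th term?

The slot pattern repeats as AAB (period 3), so there are 2 interleaved tracks.
Subsequence A is 76, 63, 50, 37, 24, 11, -2, -15, -28, -41, which is subtracting 13 each time.
Subsequence B is 3, 10, 13, 23, 36, which is Fibonacci-style (each term is the sum of the two before it).
Position 20 → subsequence A, term 14 = -93.

-93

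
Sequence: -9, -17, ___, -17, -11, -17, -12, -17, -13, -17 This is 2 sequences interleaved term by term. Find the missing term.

-10

Taking every 2nd term gives 2 separate tracks.
Track A: -9, ?, -11, -12, -13. Arithmetic, step −1.
Track B: -17, -17, -17, -17, -17. Always -17.
Track A's pattern makes the blank -10.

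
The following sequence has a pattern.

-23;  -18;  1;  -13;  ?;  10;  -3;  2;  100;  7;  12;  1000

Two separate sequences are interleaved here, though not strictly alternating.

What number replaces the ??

-8

The slot pattern repeats as AAB (period 3), so there are 2 interleaved tracks.
Track A is -23, -18, -13, ?, -3, 2, 7, 12, which is linear: a_n = -28 + 5·n.
Track B is 1, 10, 100, 1000, which is powers 10^0, 10^1, 10^2, ….
So the missing entry in track A is -8.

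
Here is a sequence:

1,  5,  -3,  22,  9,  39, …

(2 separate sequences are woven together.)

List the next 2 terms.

Odd-indexed and even-indexed terms follow separate rules.
Track A: 1, -3, 9. Multiplying by -3 each time.
Track B: 5, 22, 39. Adding 17 each time.
Position 7 → track A, term 4 = -27.
Position 8 falls in track B as its term 4, giving 56.

-27, 56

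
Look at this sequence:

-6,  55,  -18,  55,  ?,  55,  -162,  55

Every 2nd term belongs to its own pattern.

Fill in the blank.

Taking every 2nd term gives 2 separate tracks.
Stream A = -6, -18, ?, -162: multiplying by 3 each time.
Stream B = 55, 55, 55, 55: constant 55.
The gap is stream A's term 3; the rule gives -54.

-54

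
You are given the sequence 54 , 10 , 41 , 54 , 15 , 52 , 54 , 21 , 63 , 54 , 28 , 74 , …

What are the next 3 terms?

Read the sequence 3 terms at a time; column i is its own pattern.
Track A: 54, 54, 54, 54. Constant 54.
Track B: 10, 15, 21, 28. The triangular numbers T_4, T_5, ….
Track C: 41, 52, 63, 74. Adding 11 each time.
The 13th slot belongs to track A; its 5th term is 54.
Position 14 falls in track B as its term 5, giving 36.
Term 15 comes from track C (its 5th entry): 85.

54, 36, 85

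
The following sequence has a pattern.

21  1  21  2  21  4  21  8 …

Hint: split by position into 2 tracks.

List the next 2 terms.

21, 16

Odd-indexed and even-indexed terms follow separate rules.
Subsequence A: 21, 21, 21, 21 — always 21.
Subsequence B: 1, 2, 4, 8 — successive powers of 2.
Position 9 → subsequence A, term 5 = 21.
The 10th slot belongs to subsequence B; its 5th term is 16.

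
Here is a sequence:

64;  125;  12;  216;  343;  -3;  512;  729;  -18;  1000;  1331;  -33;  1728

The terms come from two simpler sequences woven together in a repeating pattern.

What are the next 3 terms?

2197, -48, 2744

Reading positions in blocks of 3 reveals the pattern AAB — 2 tracks woven together.
Track A: 64, 125, 216, 343, 512, 729, 1000, 1331, 1728 (perfect cubes starting at 4³).
Track B: 12, -3, -18, -33 (arithmetic with common difference −15).
Position 14 → track A, term 10 = 2197.
The 15th slot belongs to track B; its 5th term is -48.
The 16th slot belongs to track A; its 11th term is 2744.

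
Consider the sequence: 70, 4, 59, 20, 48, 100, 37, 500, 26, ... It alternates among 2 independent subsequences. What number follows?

2500

Positions 1, 3, 5, … form one subsequence and positions 2, 4, 6, … form another.
Track A = 70, 59, 48, 37, 26: subtracting 11 each time.
Track B = 4, 20, 100, 500: a geometric progression (common ratio 5).
The 10th slot belongs to track B; its 5th term is 2500.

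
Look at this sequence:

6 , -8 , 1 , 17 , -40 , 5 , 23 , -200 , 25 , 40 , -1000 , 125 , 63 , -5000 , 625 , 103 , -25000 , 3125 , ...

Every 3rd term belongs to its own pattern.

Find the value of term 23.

-625000

Taking every 3rd term gives 3 separate tracks.
Stream A = 6, 17, 23, 40, 63, 103: Fibonacci-style (each term is the sum of the two before it).
Stream B = -8, -40, -200, -1000, -5000, -25000: geometric with ratio 5.
Stream C = 1, 5, 25, 125, 625, 3125: successive powers of 5.
Position 23 → stream B, term 8 = -625000.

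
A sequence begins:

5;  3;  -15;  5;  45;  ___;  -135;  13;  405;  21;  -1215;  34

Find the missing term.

Odd-indexed and even-indexed terms follow separate rules.
Track A is 5, -15, 45, -135, 405, -1215, which is multiplying by -3 each time.
Track B is 3, 5, ?, 13, 21, 34, which is each term equals the sum of the previous two.
The gap is track B's term 3; the rule gives 8.

8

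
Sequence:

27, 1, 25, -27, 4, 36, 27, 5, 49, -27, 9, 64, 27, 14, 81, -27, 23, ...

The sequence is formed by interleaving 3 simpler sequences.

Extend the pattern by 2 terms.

100, 27

Split by position mod 3 into 3 tracks.
Subsequence A is 27, -27, 27, -27, 27, -27, which is the oscillation 27·(−1)^(n+1).
Subsequence B is 1, 4, 5, 9, 14, 23, which is each term equals the sum of the previous two.
Subsequence C is 25, 36, 49, 64, 81, which is the squares 5², 6², 7², ….
Position 18 → subsequence C, term 6 = 100.
Position 19 falls in subsequence A as its term 7, giving 27.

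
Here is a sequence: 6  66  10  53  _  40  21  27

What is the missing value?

The terms cycle through 2 interleaved subsequences.
Track A: 6, 10, ?, 21 (triangular numbers n(n+1)/2 for n = 3, 4, …).
Track B: 66, 53, 40, 27 (linear: a_n = 79 − 13·n).
Track A's pattern makes the blank 15.

15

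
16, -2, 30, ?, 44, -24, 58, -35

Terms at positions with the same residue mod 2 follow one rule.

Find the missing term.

Split by position mod 2 into 2 tracks.
Subsequence A: 16, 30, 44, 58. Arithmetic, step +14.
Subsequence B: -2, ?, -24, -35. Arithmetic, step −11.
Subsequence B's pattern makes the blank -13.

-13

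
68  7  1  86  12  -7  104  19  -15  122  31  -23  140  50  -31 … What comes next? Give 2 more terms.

The terms cycle through 3 interleaved subsequences.
Stream A is 68, 86, 104, 122, 140, which is linear: a_n = 50 + 18·n.
Stream B is 7, 12, 19, 31, 50, which is a Fibonacci-like recurrence a_n = a_{n-1} + a_{n-2}.
Stream C is 1, -7, -15, -23, -31, which is linear: a_n = 9 − 8·n.
Term 16 comes from stream A (its 6th entry): 158.
The 17th slot belongs to stream B; its 6th term is 81.

158, 81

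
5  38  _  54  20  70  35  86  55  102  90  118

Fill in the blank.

Taking every 2nd term gives 2 separate tracks.
Stream A = 5, ?, 20, 35, 55, 90: each term equals the sum of the previous two.
Stream B = 38, 54, 70, 86, 102, 118: adding 16 each time.
So the missing entry in stream A is 15.

15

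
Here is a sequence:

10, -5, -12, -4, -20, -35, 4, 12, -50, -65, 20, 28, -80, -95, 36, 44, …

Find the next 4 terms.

-110, -125, 52, 60

Positions follow the repeating pattern AABB; grouping by letter gives 2 tracks.
Stream A is 10, -5, -20, -35, -50, -65, -80, -95, which is subtracting 15 each time.
Stream B is -12, -4, 4, 12, 20, 28, 36, 44, which is linear: a_n = -20 + 8·n.
The 17th slot belongs to stream A; its 9th term is -110.
Position 18 → stream A, term 10 = -125.
Position 19 → stream B, term 9 = 52.
The 20th slot belongs to stream B; its 10th term is 60.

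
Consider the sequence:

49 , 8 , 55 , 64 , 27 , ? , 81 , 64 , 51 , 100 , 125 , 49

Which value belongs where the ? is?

Split by position mod 3 into 3 tracks.
Track A: 49, 64, 81, 100 — the squares 7², 8², 9², ….
Track B: 8, 27, 64, 125 — consecutive cubes n³ from n = 2.
Track C: 55, ?, 51, 49 — subtracting 2 each time.
The gap is track C's term 2; the rule gives 53.

53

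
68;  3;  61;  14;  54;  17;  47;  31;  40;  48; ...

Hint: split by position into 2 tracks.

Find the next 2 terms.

33, 79

Taking every 2nd term gives 2 separate tracks.
Subsequence A: 68, 61, 54, 47, 40 (linear: a_n = 75 − 7·n).
Subsequence B: 3, 14, 17, 31, 48 (Fibonacci-style (each term is the sum of the two before it)).
Term 11 comes from subsequence A (its 6th entry): 33.
Position 12 falls in subsequence B as its term 6, giving 79.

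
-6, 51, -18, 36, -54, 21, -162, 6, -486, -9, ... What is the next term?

-1458

Split by position mod 2 into 2 tracks.
Track A: -6, -18, -54, -162, -486 (a geometric progression (common ratio 3)).
Track B: 51, 36, 21, 6, -9 (subtracting 15 each time).
Position 11 falls in track A as its term 6, giving -1458.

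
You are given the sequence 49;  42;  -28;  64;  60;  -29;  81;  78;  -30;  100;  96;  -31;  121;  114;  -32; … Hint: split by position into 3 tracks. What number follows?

144

Split by position mod 3: positions 1, 4, 7, … form one track, and each other residue class forms its own.
Subsequence A: 49, 64, 81, 100, 121. Perfect squares starting at 7².
Subsequence B: 42, 60, 78, 96, 114. Linear: a_n = 24 + 18·n.
Subsequence C: -28, -29, -30, -31, -32. Arithmetic with common difference −1.
Position 16 → subsequence A, term 6 = 144.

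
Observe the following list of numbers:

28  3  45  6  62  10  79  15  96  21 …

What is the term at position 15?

Positions 1, 3, 5, … form one subsequence and positions 2, 4, 6, … form another.
Track A = 28, 45, 62, 79, 96: adding 17 each time.
Track B = 3, 6, 10, 15, 21: triangular numbers n(n+1)/2 for n = 2, 3, ….
The 15th slot belongs to track A; its 8th term is 147.

147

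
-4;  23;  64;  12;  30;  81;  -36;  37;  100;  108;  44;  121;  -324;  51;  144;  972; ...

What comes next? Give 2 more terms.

The terms cycle through 3 interleaved subsequences.
Subsequence A = -4, 12, -36, 108, -324, 972: a geometric progression (common ratio -3).
Subsequence B = 23, 30, 37, 44, 51: arithmetic with common difference +7.
Subsequence C = 64, 81, 100, 121, 144: perfect squares starting at 8².
Position 17 falls in subsequence B as its term 6, giving 58.
Term 18 comes from subsequence C (its 6th entry): 169.

58, 169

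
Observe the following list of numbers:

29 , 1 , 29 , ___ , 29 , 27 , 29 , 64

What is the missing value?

8

Split by position mod 2 into 2 tracks.
Subsequence A: 29, 29, 29, 29 (constant 29).
Subsequence B: 1, ?, 27, 64 (consecutive cubes n³ from n = 1).
So the missing entry in subsequence B is 8.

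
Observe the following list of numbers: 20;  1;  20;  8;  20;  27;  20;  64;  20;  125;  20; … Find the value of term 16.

512

Positions 1, 3, 5, … form one subsequence and positions 2, 4, 6, … form another.
Subsequence A = 20, 20, 20, 20, 20, 20: constant 20.
Subsequence B = 1, 8, 27, 64, 125: perfect cubes starting at 1³.
Position 16 → subsequence B, term 8 = 512.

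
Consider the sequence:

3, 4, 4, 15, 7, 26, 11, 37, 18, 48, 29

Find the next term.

Positions 1, 3, 5, … form one subsequence and positions 2, 4, 6, … form another.
Stream A is 3, 4, 7, 11, 18, 29, which is each term equals the sum of the previous two.
Stream B is 4, 15, 26, 37, 48, which is arithmetic, step +11.
The 12th slot belongs to stream B; its 6th term is 59.

59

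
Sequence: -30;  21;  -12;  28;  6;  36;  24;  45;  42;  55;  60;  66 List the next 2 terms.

78, 78

Taking every 2nd term gives 2 separate tracks.
Track A: -30, -12, 6, 24, 42, 60 (arithmetic, step +18).
Track B: 21, 28, 36, 45, 55, 66 (triangular numbers starting at T_6).
The 13th slot belongs to track A; its 7th term is 78.
Position 14 falls in track B as its term 7, giving 78.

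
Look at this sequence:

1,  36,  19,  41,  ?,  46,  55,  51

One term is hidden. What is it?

37

Taking every 2nd term gives 2 separate tracks.
Stream A is 1, 19, ?, 55, which is adding 18 each time.
Stream B is 36, 41, 46, 51, which is arithmetic, step +5.
Filling stream A at index 3 by its rule yields 37.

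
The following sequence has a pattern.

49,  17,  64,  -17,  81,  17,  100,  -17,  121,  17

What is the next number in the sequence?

144

Split by position mod 2 into 2 tracks.
Stream A: 49, 64, 81, 100, 121 (perfect squares starting at 7²).
Stream B: 17, -17, 17, -17, 17 (the oscillation 17·(−1)^(n+1)).
Term 11 comes from stream A (its 6th entry): 144.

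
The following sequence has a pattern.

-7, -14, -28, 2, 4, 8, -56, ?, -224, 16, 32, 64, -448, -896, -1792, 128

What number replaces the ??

Positions follow the repeating pattern AAABBB; grouping by letter gives 2 tracks.
Subsequence A: -7, -14, -28, -56, ?, -224, -448, -896, -1792 (multiplying by 2 each time).
Subsequence B: 2, 4, 8, 16, 32, 64, 128 (successive powers of 2).
The gap is subsequence A's term 5; the rule gives -112.

-112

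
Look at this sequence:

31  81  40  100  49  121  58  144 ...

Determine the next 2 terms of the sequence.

67, 169

The terms cycle through 2 interleaved subsequences.
Stream A: 31, 40, 49, 58 (arithmetic, step +9).
Stream B: 81, 100, 121, 144 (the squares 9², 10², 11², …).
Term 9 comes from stream A (its 5th entry): 67.
Position 10 → stream B, term 5 = 169.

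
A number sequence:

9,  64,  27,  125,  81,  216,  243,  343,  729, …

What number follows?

The terms cycle through 2 interleaved subsequences.
Track A: 9, 27, 81, 243, 729. Powers 3^2, 3^3, 3^4, ….
Track B: 64, 125, 216, 343. Consecutive cubes n³ from n = 4.
Position 10 falls in track B as its term 5, giving 512.

512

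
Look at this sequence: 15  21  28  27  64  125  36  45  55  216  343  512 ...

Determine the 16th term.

729

Positions follow the repeating pattern AAABBB; grouping by letter gives 2 tracks.
Subsequence A: 15, 21, 28, 36, 45, 55 — triangular numbers n(n+1)/2 for n = 5, 6, ….
Subsequence B: 27, 64, 125, 216, 343, 512 — perfect cubes starting at 3³.
The 16th slot belongs to subsequence B; its 7th term is 729.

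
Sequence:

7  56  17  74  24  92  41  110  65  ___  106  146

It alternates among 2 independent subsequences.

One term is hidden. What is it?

128

Positions 1, 3, 5, … form one subsequence and positions 2, 4, 6, … form another.
Subsequence A is 7, 17, 24, 41, 65, 106, which is a Fibonacci-like recurrence a_n = a_{n-1} + a_{n-2}.
Subsequence B is 56, 74, 92, 110, ?, 146, which is arithmetic, step +18.
Subsequence B's pattern makes the blank 128.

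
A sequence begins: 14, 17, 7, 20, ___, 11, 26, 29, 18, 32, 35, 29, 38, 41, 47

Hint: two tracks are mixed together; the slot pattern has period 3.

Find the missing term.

Reading positions in blocks of 3 reveals the pattern AAB — 2 tracks woven together.
Subsequence A: 14, 17, 20, ?, 26, 29, 32, 35, 38, 41 (adding 3 each time).
Subsequence B: 7, 11, 18, 29, 47 (Fibonacci-style (each term is the sum of the two before it)).
Subsequence A's pattern makes the blank 23.

23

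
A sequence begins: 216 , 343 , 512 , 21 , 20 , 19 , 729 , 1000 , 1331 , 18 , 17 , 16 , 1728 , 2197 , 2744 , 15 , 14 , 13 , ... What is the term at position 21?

4913

Reading positions in blocks of 6 reveals the pattern AAABBB — 2 tracks woven together.
Stream A = 216, 343, 512, 729, 1000, 1331, 1728, 2197, 2744: perfect cubes starting at 6³.
Stream B = 21, 20, 19, 18, 17, 16, 15, 14, 13: arithmetic, step −1.
Position 21 falls in stream A as its term 12, giving 4913.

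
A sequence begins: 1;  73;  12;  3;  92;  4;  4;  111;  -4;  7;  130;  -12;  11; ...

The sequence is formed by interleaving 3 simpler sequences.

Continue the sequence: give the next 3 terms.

The terms cycle through 3 interleaved subsequences.
Subsequence A: 1, 3, 4, 7, 11. Fibonacci-style (each term is the sum of the two before it).
Subsequence B: 73, 92, 111, 130. Adding 19 each time.
Subsequence C: 12, 4, -4, -12. Linear: a_n = 20 − 8·n.
The 14th slot belongs to subsequence B; its 5th term is 149.
Term 15 comes from subsequence C (its 5th entry): -20.
Position 16 falls in subsequence A as its term 6, giving 18.

149, -20, 18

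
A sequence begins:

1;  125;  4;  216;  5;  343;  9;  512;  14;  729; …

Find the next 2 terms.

Split by position mod 2 into 2 tracks.
Stream A: 1, 4, 5, 9, 14. Fibonacci-style (each term is the sum of the two before it).
Stream B: 125, 216, 343, 512, 729. Consecutive cubes n³ from n = 5.
Term 11 comes from stream A (its 6th entry): 23.
The 12th slot belongs to stream B; its 6th term is 1000.

23, 1000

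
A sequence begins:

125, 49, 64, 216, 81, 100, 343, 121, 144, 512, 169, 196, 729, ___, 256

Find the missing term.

225

Reading positions in blocks of 3 reveals the pattern ABB — 2 tracks woven together.
Subsequence A: 125, 216, 343, 512, 729. Perfect cubes starting at 5³.
Subsequence B: 49, 64, 81, 100, 121, 144, 169, 196, ?, 256. The squares 7², 8², 9², ….
Filling subsequence B at index 9 by its rule yields 225.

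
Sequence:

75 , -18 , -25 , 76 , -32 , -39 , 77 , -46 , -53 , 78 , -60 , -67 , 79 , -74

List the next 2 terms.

Positions follow the repeating pattern ABB; grouping by letter gives 2 tracks.
Subsequence A: 75, 76, 77, 78, 79. Arithmetic, step +1.
Subsequence B: -18, -25, -32, -39, -46, -53, -60, -67, -74. Subtracting 7 each time.
Position 15 falls in subsequence B as its term 10, giving -81.
Term 16 comes from subsequence A (its 6th entry): 80.

-81, 80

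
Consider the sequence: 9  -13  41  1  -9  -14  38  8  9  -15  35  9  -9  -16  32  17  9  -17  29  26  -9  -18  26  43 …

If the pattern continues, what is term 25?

Split by position mod 4: positions 1, 5, 9, … form one track, and each other residue class forms its own.
Track A = 9, -9, 9, -9, 9, -9: alternating ±9.
Track B = -13, -14, -15, -16, -17, -18: arithmetic with common difference −1.
Track C = 41, 38, 35, 32, 29, 26: arithmetic, step −3.
Track D = 1, 8, 9, 17, 26, 43: a Fibonacci-like recurrence a_n = a_{n-1} + a_{n-2}.
The 25th slot belongs to track A; its 7th term is 9.

9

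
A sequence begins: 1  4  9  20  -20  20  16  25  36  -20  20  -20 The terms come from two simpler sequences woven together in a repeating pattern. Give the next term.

49

The slot pattern repeats as AAABBB (period 6), so there are 2 interleaved tracks.
Stream A = 1, 4, 9, 16, 25, 36: perfect squares starting at 1².
Stream B = 20, -20, 20, -20, 20, -20: oscillating between 20 and -20.
Position 13 → stream A, term 7 = 49.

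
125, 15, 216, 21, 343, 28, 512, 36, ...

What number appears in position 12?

55

Taking every 2nd term gives 2 separate tracks.
Track A: 125, 216, 343, 512 (consecutive cubes n³ from n = 5).
Track B: 15, 21, 28, 36 (triangular numbers starting at T_5).
Position 12 → track B, term 6 = 55.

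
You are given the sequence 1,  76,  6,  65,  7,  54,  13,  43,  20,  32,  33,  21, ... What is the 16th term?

-1

Odd-indexed and even-indexed terms follow separate rules.
Subsequence A = 1, 6, 7, 13, 20, 33: a Fibonacci-like recurrence a_n = a_{n-1} + a_{n-2}.
Subsequence B = 76, 65, 54, 43, 32, 21: arithmetic, step −11.
Position 16 falls in subsequence B as its term 8, giving -1.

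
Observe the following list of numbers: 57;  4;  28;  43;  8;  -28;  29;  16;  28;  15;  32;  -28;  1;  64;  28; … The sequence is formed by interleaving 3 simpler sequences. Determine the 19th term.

The terms cycle through 3 interleaved subsequences.
Subsequence A: 57, 43, 29, 15, 1 (linear: a_n = 71 − 14·n).
Subsequence B: 4, 8, 16, 32, 64 (powers of 2).
Subsequence C: 28, -28, 28, -28, 28 (the oscillation 28·(−1)^(n+1)).
Term 19 comes from subsequence A (its 7th entry): -27.

-27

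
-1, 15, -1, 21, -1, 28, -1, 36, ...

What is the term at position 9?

-1

Taking every 2nd term gives 2 separate tracks.
Subsequence A: -1, -1, -1, -1 — constant -1.
Subsequence B: 15, 21, 28, 36 — triangular numbers n(n+1)/2 for n = 5, 6, ….
The 9th slot belongs to subsequence A; its 5th term is -1.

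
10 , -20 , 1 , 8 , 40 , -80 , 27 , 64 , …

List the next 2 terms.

160, -320

Positions follow the repeating pattern AABB; grouping by letter gives 2 tracks.
Track A is 10, -20, 40, -80, which is geometric, ×-2 each step.
Track B is 1, 8, 27, 64, which is perfect cubes starting at 1³.
The 9th slot belongs to track A; its 5th term is 160.
The 10th slot belongs to track A; its 6th term is -320.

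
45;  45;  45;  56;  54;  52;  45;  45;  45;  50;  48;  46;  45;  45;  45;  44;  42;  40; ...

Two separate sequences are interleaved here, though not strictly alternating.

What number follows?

45

Positions follow the repeating pattern AAABBB; grouping by letter gives 2 tracks.
Track A: 45, 45, 45, 45, 45, 45, 45, 45, 45 (the constant sequence 45).
Track B: 56, 54, 52, 50, 48, 46, 44, 42, 40 (subtracting 2 each time).
Position 19 falls in track A as its term 10, giving 45.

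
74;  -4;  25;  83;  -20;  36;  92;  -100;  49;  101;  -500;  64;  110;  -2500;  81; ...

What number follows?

Taking every 3rd term gives 3 separate tracks.
Subsequence A is 74, 83, 92, 101, 110, which is linear: a_n = 65 + 9·n.
Subsequence B is -4, -20, -100, -500, -2500, which is geometric with ratio 5.
Subsequence C is 25, 36, 49, 64, 81, which is perfect squares starting at 5².
Position 16 falls in subsequence A as its term 6, giving 119.

119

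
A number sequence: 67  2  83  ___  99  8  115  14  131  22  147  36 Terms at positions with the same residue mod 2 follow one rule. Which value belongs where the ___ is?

Taking every 2nd term gives 2 separate tracks.
Subsequence A: 67, 83, 99, 115, 131, 147. Arithmetic with common difference +16.
Subsequence B: 2, ?, 8, 14, 22, 36. Each term equals the sum of the previous two.
Subsequence B's pattern makes the blank 6.

6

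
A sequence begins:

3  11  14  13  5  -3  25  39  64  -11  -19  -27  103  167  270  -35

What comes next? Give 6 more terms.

-43, -51, 437, 707, 1144, -59

The slot pattern repeats as AAABBB (period 6), so there are 2 interleaved tracks.
Track A is 3, 11, 14, 25, 39, 64, 103, 167, 270, which is Fibonacci-style (each term is the sum of the two before it).
Track B is 13, 5, -3, -11, -19, -27, -35, which is arithmetic with common difference −8.
Position 17 → track B, term 8 = -43.
Position 18 → track B, term 9 = -51.
The 19th slot belongs to track A; its 10th term is 437.
Position 20 falls in track A as its term 11, giving 707.
Term 21 comes from track A (its 12th entry): 1144.
Position 22 falls in track B as its term 10, giving -59.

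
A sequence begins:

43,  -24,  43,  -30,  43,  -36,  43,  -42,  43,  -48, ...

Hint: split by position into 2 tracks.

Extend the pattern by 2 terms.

Positions 1, 3, 5, … form one subsequence and positions 2, 4, 6, … form another.
Track A: 43, 43, 43, 43, 43. Constant 43.
Track B: -24, -30, -36, -42, -48. Linear: a_n = -18 − 6·n.
Position 11 falls in track A as its term 6, giving 43.
The 12th slot belongs to track B; its 6th term is -54.

43, -54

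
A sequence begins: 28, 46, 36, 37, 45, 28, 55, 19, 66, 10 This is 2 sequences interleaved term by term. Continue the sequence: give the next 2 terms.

Positions 1, 3, 5, … form one subsequence and positions 2, 4, 6, … form another.
Track A: 28, 36, 45, 55, 66 (triangular numbers n(n+1)/2 for n = 7, 8, …).
Track B: 46, 37, 28, 19, 10 (linear: a_n = 55 − 9·n).
Position 11 → track A, term 6 = 78.
The 12th slot belongs to track B; its 6th term is 1.

78, 1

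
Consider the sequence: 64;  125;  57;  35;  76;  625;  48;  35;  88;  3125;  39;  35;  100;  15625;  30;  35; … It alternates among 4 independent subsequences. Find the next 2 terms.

The terms cycle through 4 interleaved subsequences.
Subsequence A: 64, 76, 88, 100 — arithmetic with common difference +12.
Subsequence B: 125, 625, 3125, 15625 — successive powers of 5.
Subsequence C: 57, 48, 39, 30 — arithmetic, step −9.
Subsequence D: 35, 35, 35, 35 — the constant sequence 35.
The 17th slot belongs to subsequence A; its 5th term is 112.
The 18th slot belongs to subsequence B; its 5th term is 78125.

112, 78125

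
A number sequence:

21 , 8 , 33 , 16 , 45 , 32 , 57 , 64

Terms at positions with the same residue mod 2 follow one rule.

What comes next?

69

Taking every 2nd term gives 2 separate tracks.
Stream A: 21, 33, 45, 57 — linear: a_n = 9 + 12·n.
Stream B: 8, 16, 32, 64 — geometric with ratio 2.
Position 9 → stream A, term 5 = 69.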